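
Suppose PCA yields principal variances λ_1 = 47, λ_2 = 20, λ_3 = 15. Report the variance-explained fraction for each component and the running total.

Step 1 — total variance = trace(Sigma) = Σ λ_i = 47 + 20 + 15 = 82.

Step 2 — fraction explained by component i = λ_i / Σ λ:
  PC1: 47/82 = 0.5732
  PC2: 20/82 = 0.2439
  PC3: 15/82 = 0.1829

Step 3 — cumulative fraction after k components = (λ_1 + ... + λ_k) / Σ λ:
  k = 1: 47/82 = 0.5732
  k = 2: (47 + 20)/82 = 67/82 = 0.8171
  k = 3: (47 + 20 + 15)/82 = 82/82 = 1

Summary (fraction, with percent):

explained: PC1 0.5732 (57.32%), PC2 0.2439 (24.39%), PC3 0.1829 (18.29%);  cumulative: 0.5732, 0.8171, 1


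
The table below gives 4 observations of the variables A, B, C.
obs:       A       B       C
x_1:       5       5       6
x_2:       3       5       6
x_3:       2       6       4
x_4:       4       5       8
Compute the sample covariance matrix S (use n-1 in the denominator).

Step 1 — column means:
  mean(A) = (5 + 3 + 2 + 4) / 4 = 14/4 = 3.5
  mean(B) = (5 + 5 + 6 + 5) / 4 = 21/4 = 5.25
  mean(C) = (6 + 6 + 4 + 8) / 4 = 24/4 = 6

Step 2 — sample covariance S[i,j] = (1/(n-1)) · Σ_k (x_{k,i} - mean_i) · (x_{k,j} - mean_j), with n-1 = 3.
  S[A,A] = ((1.5)·(1.5) + (-0.5)·(-0.5) + (-1.5)·(-1.5) + (0.5)·(0.5)) / 3 = 5/3 = 1.6667
  S[A,B] = ((1.5)·(-0.25) + (-0.5)·(-0.25) + (-1.5)·(0.75) + (0.5)·(-0.25)) / 3 = -1.5/3 = -0.5
  S[A,C] = ((1.5)·(0) + (-0.5)·(0) + (-1.5)·(-2) + (0.5)·(2)) / 3 = 4/3 = 1.3333
  S[B,B] = ((-0.25)·(-0.25) + (-0.25)·(-0.25) + (0.75)·(0.75) + (-0.25)·(-0.25)) / 3 = 0.75/3 = 0.25
  S[B,C] = ((-0.25)·(0) + (-0.25)·(0) + (0.75)·(-2) + (-0.25)·(2)) / 3 = -2/3 = -0.6667
  S[C,C] = ((0)·(0) + (0)·(0) + (-2)·(-2) + (2)·(2)) / 3 = 8/3 = 2.6667

S is symmetric (S[j,i] = S[i,j]). Assembling:

S = [[1.6667, -0.5, 1.3333],
 [-0.5, 0.25, -0.6667],
 [1.3333, -0.6667, 2.6667]]


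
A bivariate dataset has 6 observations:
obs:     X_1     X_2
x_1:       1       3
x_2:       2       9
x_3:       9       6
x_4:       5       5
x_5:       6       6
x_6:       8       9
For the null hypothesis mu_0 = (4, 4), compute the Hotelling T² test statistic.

Step 1 — sample mean vector:
  mean(X_1) = (1 + 2 + 9 + 5 + 6 + 8) / 6 = 31/6 = 5.1667
  mean(X_2) = (3 + 9 + 6 + 5 + 6 + 9) / 6 = 38/6 = 6.3333
  x̄ = (5.1667, 6.3333),  deviation x̄ - mu_0 = (5.1667, 6.3333) - (4, 4) = (1.1667, 2.3333).

Step 2 — sample covariance matrix, S[i,j] = (1/(n-1)) · Σ_k (x_{k,i} - mean_i) · (x_{k,j} - mean_j), divisor n-1 = 5:
  S[X_1,X_1] = ((-4.1667)·(-4.1667) + (-3.1667)·(-3.1667) + (3.8333)·(3.8333) + (-0.1667)·(-0.1667) + (0.8333)·(0.8333) + (2.8333)·(2.8333)) / 5 = 50.8333/5 = 10.1667
  S[X_1,X_2] = ((-4.1667)·(-3.3333) + (-3.1667)·(2.6667) + (3.8333)·(-0.3333) + (-0.1667)·(-1.3333) + (0.8333)·(-0.3333) + (2.8333)·(2.6667)) / 5 = 11.6667/5 = 2.3333
  S[X_2,X_2] = ((-3.3333)·(-3.3333) + (2.6667)·(2.6667) + (-0.3333)·(-0.3333) + (-1.3333)·(-1.3333) + (-0.3333)·(-0.3333) + (2.6667)·(2.6667)) / 5 = 27.3333/5 = 5.4667
  S = [[10.1667, 2.3333],
 [2.3333, 5.4667]].

Step 3 — invert S. det(S) = 10.1667·5.4667 - (2.3333)² = 50.1333.
  S^{-1} = (1/det) · [[d, -b], [-b, a]] = [[0.109, -0.0465],
 [-0.0465, 0.2028]].

Step 4 — quadratic form (x̄ - mu_0)^T · S^{-1} · (x̄ - mu_0):
  S^{-1} · (x̄ - mu_0) = (0.0186, 0.4189),
  (x̄ - mu_0)^T · [...] = (1.1667)·(0.0186) + (2.3333)·(0.4189) = 0.9991.

Step 5 — scale by n: T² = 6 · 0.9991 = 5.9947.

T² ≈ 5.9947


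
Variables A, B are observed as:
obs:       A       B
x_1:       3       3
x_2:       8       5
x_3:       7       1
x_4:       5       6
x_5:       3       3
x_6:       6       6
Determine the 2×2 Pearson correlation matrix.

Step 1 — column means:
  mean(A) = (3 + 8 + 7 + 5 + 3 + 6) / 6 = 32/6 = 5.3333
  mean(B) = (3 + 5 + 1 + 6 + 3 + 6) / 6 = 24/6 = 4

Step 2 — sample variances and covariances s[i,j] = (1/(n-1)) · Σ_k (x_{k,i} - mean_i) · (x_{k,j} - mean_j), with n-1 = 5:
  s[A,A] = ((-2.3333)·(-2.3333) + (2.6667)·(2.6667) + (1.6667)·(1.6667) + (-0.3333)·(-0.3333) + (-2.3333)·(-2.3333) + (0.6667)·(0.6667)) / 5 = 21.3333/5 = 4.2667
  s[A,B] = ((-2.3333)·(-1) + (2.6667)·(1) + (1.6667)·(-3) + (-0.3333)·(2) + (-2.3333)·(-1) + (0.6667)·(2)) / 5 = 3/5 = 0.6
  s[B,B] = ((-1)·(-1) + (1)·(1) + (-3)·(-3) + (2)·(2) + (-1)·(-1) + (2)·(2)) / 5 = 20/5 = 4
  Sample standard deviations s_i = √(s[i,i]):
  s(A) = √(4.2667) = 2.0656
  s(B) = √(4) = 2

Step 3 — r_{ij} = s_{ij} / (s_i · s_j):
  r[A,A] = 1 (diagonal).
  r[A,B] = 0.6 / (2.0656 · 2) = 0.6 / 4.1312 = 0.1452
  r[B,B] = 1 (diagonal).

R is symmetric with unit diagonal. Assembling:

R = [[1, 0.1452],
 [0.1452, 1]]


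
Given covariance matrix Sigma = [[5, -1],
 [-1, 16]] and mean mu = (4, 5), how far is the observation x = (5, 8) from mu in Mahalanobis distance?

Step 1 — centre the observation: (x - mu) = (1, 3).

Step 2 — invert Sigma. det(Sigma) = 5·16 - (-1)² = 79.
  Sigma^{-1} = (1/det) · [[d, -b], [-b, a]] = [[0.2025, 0.0127],
 [0.0127, 0.0633]].

Step 3 — form the quadratic (x - mu)^T · Sigma^{-1} · (x - mu):
  Sigma^{-1} · (x - mu) = (0.2405, 0.2025).
  (x - mu)^T · [Sigma^{-1} · (x - mu)] = (1)·(0.2405) + (3)·(0.2025) = 0.8481.

Step 4 — take square root: d = √(0.8481) ≈ 0.9209.

d(x, mu) = √(0.8481) ≈ 0.9209


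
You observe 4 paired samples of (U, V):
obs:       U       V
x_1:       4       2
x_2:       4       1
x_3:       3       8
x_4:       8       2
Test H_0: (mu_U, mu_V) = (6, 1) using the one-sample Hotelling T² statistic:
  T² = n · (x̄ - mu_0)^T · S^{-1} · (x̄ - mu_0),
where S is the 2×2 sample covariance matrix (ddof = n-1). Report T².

Step 1 — sample mean vector:
  mean(U) = (4 + 4 + 3 + 8) / 4 = 19/4 = 4.75
  mean(V) = (2 + 1 + 8 + 2) / 4 = 13/4 = 3.25
  x̄ = (4.75, 3.25),  deviation x̄ - mu_0 = (4.75, 3.25) - (6, 1) = (-1.25, 2.25).

Step 2 — sample covariance matrix, S[i,j] = (1/(n-1)) · Σ_k (x_{k,i} - mean_i) · (x_{k,j} - mean_j), divisor n-1 = 3:
  S[U,U] = ((-0.75)·(-0.75) + (-0.75)·(-0.75) + (-1.75)·(-1.75) + (3.25)·(3.25)) / 3 = 14.75/3 = 4.9167
  S[U,V] = ((-0.75)·(-1.25) + (-0.75)·(-2.25) + (-1.75)·(4.75) + (3.25)·(-1.25)) / 3 = -9.75/3 = -3.25
  S[V,V] = ((-1.25)·(-1.25) + (-2.25)·(-2.25) + (4.75)·(4.75) + (-1.25)·(-1.25)) / 3 = 30.75/3 = 10.25
  S = [[4.9167, -3.25],
 [-3.25, 10.25]].

Step 3 — invert S. det(S) = 4.9167·10.25 - (-3.25)² = 39.8333.
  S^{-1} = (1/det) · [[d, -b], [-b, a]] = [[0.2573, 0.0816],
 [0.0816, 0.1234]].

Step 4 — quadratic form (x̄ - mu_0)^T · S^{-1} · (x̄ - mu_0):
  S^{-1} · (x̄ - mu_0) = (-0.1381, 0.1757),
  (x̄ - mu_0)^T · [...] = (-1.25)·(-0.1381) + (2.25)·(0.1757) = 0.568.

Step 5 — scale by n: T² = 4 · 0.568 = 2.272.

T² ≈ 2.272


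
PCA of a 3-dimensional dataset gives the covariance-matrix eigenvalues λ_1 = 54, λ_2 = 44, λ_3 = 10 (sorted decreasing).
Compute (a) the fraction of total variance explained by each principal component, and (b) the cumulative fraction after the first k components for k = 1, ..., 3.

Step 1 — total variance = trace(Sigma) = Σ λ_i = 54 + 44 + 10 = 108.

Step 2 — fraction explained by component i = λ_i / Σ λ:
  PC1: 54/108 = 0.5
  PC2: 44/108 = 0.4074
  PC3: 10/108 = 0.0926

Step 3 — cumulative fraction after k components = (λ_1 + ... + λ_k) / Σ λ:
  k = 1: 54/108 = 0.5
  k = 2: (54 + 44)/108 = 98/108 = 0.9074
  k = 3: (54 + 44 + 10)/108 = 108/108 = 1

Summary (fraction, with percent):

explained: PC1 0.5 (50%), PC2 0.4074 (40.74%), PC3 0.0926 (9.26%);  cumulative: 0.5, 0.9074, 1


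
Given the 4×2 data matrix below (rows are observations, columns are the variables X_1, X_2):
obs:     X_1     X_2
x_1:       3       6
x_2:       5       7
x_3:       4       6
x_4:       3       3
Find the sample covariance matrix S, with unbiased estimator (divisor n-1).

Step 1 — column means:
  mean(X_1) = (3 + 5 + 4 + 3) / 4 = 15/4 = 3.75
  mean(X_2) = (6 + 7 + 6 + 3) / 4 = 22/4 = 5.5

Step 2 — sample covariance S[i,j] = (1/(n-1)) · Σ_k (x_{k,i} - mean_i) · (x_{k,j} - mean_j), with n-1 = 3.
  S[X_1,X_1] = ((-0.75)·(-0.75) + (1.25)·(1.25) + (0.25)·(0.25) + (-0.75)·(-0.75)) / 3 = 2.75/3 = 0.9167
  S[X_1,X_2] = ((-0.75)·(0.5) + (1.25)·(1.5) + (0.25)·(0.5) + (-0.75)·(-2.5)) / 3 = 3.5/3 = 1.1667
  S[X_2,X_2] = ((0.5)·(0.5) + (1.5)·(1.5) + (0.5)·(0.5) + (-2.5)·(-2.5)) / 3 = 9/3 = 3

S is symmetric (S[j,i] = S[i,j]). Assembling:

S = [[0.9167, 1.1667],
 [1.1667, 3]]


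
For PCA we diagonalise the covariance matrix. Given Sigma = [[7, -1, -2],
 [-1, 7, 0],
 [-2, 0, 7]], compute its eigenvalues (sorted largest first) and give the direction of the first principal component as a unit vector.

Step 1 — characteristic polynomial p(λ) = det(λI - Sigma) = λ³ - tr·λ² + c_1·λ - det, where tr = trace, c_1 = sum of the principal 2×2 minors, det = det(Sigma):
  tr = 7 + 7 + 7 = 21,
  c_1 = (7·7 - (-1)²) + (7·7 - (-2)²) + (7·7 - (0)²) = 48 + 45 + 49 = 142,
  det = 7·(7·7 - (0)²) - (-1)·((-1)·7 - (0)·(-2)) + (-2)·((-1)·(0) - 7·(-2)) = 7·(49) - (-1)·(-7) + (-2)·(14) = 308.
  So p(λ) = λ³ - 21λ² + 142λ - 308.
Step 2 — look for an integer root (rational root theorem: any rational root is an integer divisor of 308). Testing λ = 7:
  p(7) = 343 - 1029 + 994 - 308 = 0  ✓
  Dividing out (λ - 7): p(λ) = (λ - 7)(λ² - 14λ + 44).
Step 3 — remaining eigenvalues from the quadratic λ² - 14λ + 44 = 0:
  Δ = 14² - 4·44 = 196 - 176 = 20,  λ = (14 ± √20)/2 = (14 ± 4.4721)/2 ≈ 9.2361 or 4.7639.
  Sorted: λ_1 = 9.2361,  λ_2 = 7,  λ_3 = 4.7639  (check: sum = 21 = tr ✓).

Step 4 — unit eigenvector for λ_1 ≈ 9.2361: v spans the null space of (Sigma - λ_1 I), whose rows are
  r_1 = (-2.2361, -1, -2),  r_2 = (-1, -2.2361, 0),  r_3 = (-2, 0, -2.2361).
  v is orthogonal to every row, so take v ∝ r_1 × r_2 = ((-1)·(0) - (-2)·(-2.2361), (-2)·(-1) - (-2.2361)·(0), (-2.2361)·(-2.2361) - (-1)·(-1)) ≈ (-4.4721, 2, 4).
  Rescale (multiply by -1 so the first nonzero entry is positive): u = (4.4721, -2, -4).
  ||u|| = √((4.4721)² + (-2)² + (-4)²) = √(40) ≈ 6.3246,  v_1 = u/||u|| ≈ (0.7071, -0.3162, -0.6325) (||v_1|| = 1).

λ_1 = 9.2361,  λ_2 = 7,  λ_3 = 4.7639;  v_1 ≈ (0.7071, -0.3162, -0.6325)


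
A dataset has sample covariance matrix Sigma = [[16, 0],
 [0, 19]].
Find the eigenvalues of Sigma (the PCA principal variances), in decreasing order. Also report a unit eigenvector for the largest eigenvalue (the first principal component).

Step 1 — characteristic polynomial of 2×2 Sigma:
  det(Sigma - λI) = λ² - trace · λ + det = 0.
  trace = 16 + 19 = 35, det = 16·19 - (0)² = 304.
Step 2 — discriminant:
  Δ = trace² - 4·det = 1225 - 1216 = 9.
Step 3 — eigenvalues:
  λ = (trace ± √Δ)/2 = (35 ± 3)/2,
  λ_1 = 19,  λ_2 = 16.

Step 4 — unit eigenvector for λ_1: Sigma is diagonal, so its eigenvectors are the coordinate axes. λ_1 = 19 is the diagonal entry on the second coordinate axis, hence
  v_1 = (0, 1) (||v_1|| = 1).

λ_1 = 19,  λ_2 = 16;  v_1 ≈ (0, 1)


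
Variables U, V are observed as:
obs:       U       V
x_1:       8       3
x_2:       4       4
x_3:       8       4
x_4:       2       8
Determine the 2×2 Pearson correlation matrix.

Step 1 — column means:
  mean(U) = (8 + 4 + 8 + 2) / 4 = 22/4 = 5.5
  mean(V) = (3 + 4 + 4 + 8) / 4 = 19/4 = 4.75

Step 2 — sample variances and covariances s[i,j] = (1/(n-1)) · Σ_k (x_{k,i} - mean_i) · (x_{k,j} - mean_j), with n-1 = 3:
  s[U,U] = ((2.5)·(2.5) + (-1.5)·(-1.5) + (2.5)·(2.5) + (-3.5)·(-3.5)) / 3 = 27/3 = 9
  s[U,V] = ((2.5)·(-1.75) + (-1.5)·(-0.75) + (2.5)·(-0.75) + (-3.5)·(3.25)) / 3 = -16.5/3 = -5.5
  s[V,V] = ((-1.75)·(-1.75) + (-0.75)·(-0.75) + (-0.75)·(-0.75) + (3.25)·(3.25)) / 3 = 14.75/3 = 4.9167
  Sample standard deviations s_i = √(s[i,i]):
  s(U) = √(9) = 3
  s(V) = √(4.9167) = 2.2174

Step 3 — r_{ij} = s_{ij} / (s_i · s_j):
  r[U,U] = 1 (diagonal).
  r[U,V] = -5.5 / (3 · 2.2174) = -5.5 / 6.6521 = -0.8268
  r[V,V] = 1 (diagonal).

R is symmetric with unit diagonal. Assembling:

R = [[1, -0.8268],
 [-0.8268, 1]]


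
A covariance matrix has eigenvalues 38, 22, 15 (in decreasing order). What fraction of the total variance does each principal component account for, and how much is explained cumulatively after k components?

Step 1 — total variance = trace(Sigma) = Σ λ_i = 38 + 22 + 15 = 75.

Step 2 — fraction explained by component i = λ_i / Σ λ:
  PC1: 38/75 = 0.5067
  PC2: 22/75 = 0.2933
  PC3: 15/75 = 0.2

Step 3 — cumulative fraction after k components = (λ_1 + ... + λ_k) / Σ λ:
  k = 1: 38/75 = 0.5067
  k = 2: (38 + 22)/75 = 60/75 = 0.8
  k = 3: (38 + 22 + 15)/75 = 75/75 = 1

Summary (fraction, with percent):

explained: PC1 0.5067 (50.67%), PC2 0.2933 (29.33%), PC3 0.2 (20%);  cumulative: 0.5067, 0.8, 1


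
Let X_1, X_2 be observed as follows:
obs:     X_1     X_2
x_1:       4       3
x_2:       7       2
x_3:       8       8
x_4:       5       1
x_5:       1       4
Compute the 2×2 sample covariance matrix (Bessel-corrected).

Step 1 — column means:
  mean(X_1) = (4 + 7 + 8 + 5 + 1) / 5 = 25/5 = 5
  mean(X_2) = (3 + 2 + 8 + 1 + 4) / 5 = 18/5 = 3.6

Step 2 — sample covariance S[i,j] = (1/(n-1)) · Σ_k (x_{k,i} - mean_i) · (x_{k,j} - mean_j), with n-1 = 4.
  S[X_1,X_1] = ((-1)·(-1) + (2)·(2) + (3)·(3) + (0)·(0) + (-4)·(-4)) / 4 = 30/4 = 7.5
  S[X_1,X_2] = ((-1)·(-0.6) + (2)·(-1.6) + (3)·(4.4) + (0)·(-2.6) + (-4)·(0.4)) / 4 = 9/4 = 2.25
  S[X_2,X_2] = ((-0.6)·(-0.6) + (-1.6)·(-1.6) + (4.4)·(4.4) + (-2.6)·(-2.6) + (0.4)·(0.4)) / 4 = 29.2/4 = 7.3

S is symmetric (S[j,i] = S[i,j]). Assembling:

S = [[7.5, 2.25],
 [2.25, 7.3]]


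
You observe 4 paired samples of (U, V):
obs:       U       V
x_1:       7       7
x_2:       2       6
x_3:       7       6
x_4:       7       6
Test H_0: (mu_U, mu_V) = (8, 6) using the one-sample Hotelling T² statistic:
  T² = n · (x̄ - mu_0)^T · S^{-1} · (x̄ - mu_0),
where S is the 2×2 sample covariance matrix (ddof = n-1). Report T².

Step 1 — sample mean vector:
  mean(U) = (7 + 2 + 7 + 7) / 4 = 23/4 = 5.75
  mean(V) = (7 + 6 + 6 + 6) / 4 = 25/4 = 6.25
  x̄ = (5.75, 6.25),  deviation x̄ - mu_0 = (5.75, 6.25) - (8, 6) = (-2.25, 0.25).

Step 2 — sample covariance matrix, S[i,j] = (1/(n-1)) · Σ_k (x_{k,i} - mean_i) · (x_{k,j} - mean_j), divisor n-1 = 3:
  S[U,U] = ((1.25)·(1.25) + (-3.75)·(-3.75) + (1.25)·(1.25) + (1.25)·(1.25)) / 3 = 18.75/3 = 6.25
  S[U,V] = ((1.25)·(0.75) + (-3.75)·(-0.25) + (1.25)·(-0.25) + (1.25)·(-0.25)) / 3 = 1.25/3 = 0.4167
  S[V,V] = ((0.75)·(0.75) + (-0.25)·(-0.25) + (-0.25)·(-0.25) + (-0.25)·(-0.25)) / 3 = 0.75/3 = 0.25
  S = [[6.25, 0.4167],
 [0.4167, 0.25]].

Step 3 — invert S. det(S) = 6.25·0.25 - (0.4167)² = 1.3889.
  S^{-1} = (1/det) · [[d, -b], [-b, a]] = [[0.18, -0.3],
 [-0.3, 4.5]].

Step 4 — quadratic form (x̄ - mu_0)^T · S^{-1} · (x̄ - mu_0):
  S^{-1} · (x̄ - mu_0) = (-0.48, 1.8),
  (x̄ - mu_0)^T · [...] = (-2.25)·(-0.48) + (0.25)·(1.8) = 1.53.

Step 5 — scale by n: T² = 4 · 1.53 = 6.12.

T² ≈ 6.12


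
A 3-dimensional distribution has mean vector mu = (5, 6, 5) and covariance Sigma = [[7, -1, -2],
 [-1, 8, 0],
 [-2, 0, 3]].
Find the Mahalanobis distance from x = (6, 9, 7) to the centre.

Step 1 — centre the observation: (x - mu) = (1, 3, 2).

Step 2 — invert Sigma (cofactor / det for 3×3, or solve directly):
  Sigma^{-1} = [[0.1805, 0.0226, 0.1203],
 [0.0226, 0.1278, 0.015],
 [0.1203, 0.015, 0.4135]].

Step 3 — form the quadratic (x - mu)^T · Sigma^{-1} · (x - mu):
  Sigma^{-1} · (x - mu) = (0.4887, 0.4361, 0.9925).
  (x - mu)^T · [Sigma^{-1} · (x - mu)] = (1)·(0.4887) + (3)·(0.4361) + (2)·(0.9925) = 3.782.

Step 4 — take square root: d = √(3.782) ≈ 1.9447.

d(x, mu) = √(3.782) ≈ 1.9447


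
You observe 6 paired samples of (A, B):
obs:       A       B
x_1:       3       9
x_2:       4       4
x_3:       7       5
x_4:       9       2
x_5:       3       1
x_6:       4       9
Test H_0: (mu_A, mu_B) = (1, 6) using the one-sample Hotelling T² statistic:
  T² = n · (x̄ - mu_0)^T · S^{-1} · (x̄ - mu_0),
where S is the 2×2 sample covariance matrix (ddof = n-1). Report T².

Step 1 — sample mean vector:
  mean(A) = (3 + 4 + 7 + 9 + 3 + 4) / 6 = 30/6 = 5
  mean(B) = (9 + 4 + 5 + 2 + 1 + 9) / 6 = 30/6 = 5
  x̄ = (5, 5),  deviation x̄ - mu_0 = (5, 5) - (1, 6) = (4, -1).

Step 2 — sample covariance matrix, S[i,j] = (1/(n-1)) · Σ_k (x_{k,i} - mean_i) · (x_{k,j} - mean_j), divisor n-1 = 5:
  S[A,A] = ((-2)·(-2) + (-1)·(-1) + (2)·(2) + (4)·(4) + (-2)·(-2) + (-1)·(-1)) / 5 = 30/5 = 6
  S[A,B] = ((-2)·(4) + (-1)·(-1) + (2)·(0) + (4)·(-3) + (-2)·(-4) + (-1)·(4)) / 5 = -15/5 = -3
  S[B,B] = ((4)·(4) + (-1)·(-1) + (0)·(0) + (-3)·(-3) + (-4)·(-4) + (4)·(4)) / 5 = 58/5 = 11.6
  S = [[6, -3],
 [-3, 11.6]].

Step 3 — invert S. det(S) = 6·11.6 - (-3)² = 60.6.
  S^{-1} = (1/det) · [[d, -b], [-b, a]] = [[0.1914, 0.0495],
 [0.0495, 0.099]].

Step 4 — quadratic form (x̄ - mu_0)^T · S^{-1} · (x̄ - mu_0):
  S^{-1} · (x̄ - mu_0) = (0.7162, 0.099),
  (x̄ - mu_0)^T · [...] = (4)·(0.7162) + (-1)·(0.099) = 2.7657.

Step 5 — scale by n: T² = 6 · 2.7657 = 16.5941.

T² ≈ 16.5941


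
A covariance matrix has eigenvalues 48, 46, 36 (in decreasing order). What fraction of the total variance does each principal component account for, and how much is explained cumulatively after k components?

Step 1 — total variance = trace(Sigma) = Σ λ_i = 48 + 46 + 36 = 130.

Step 2 — fraction explained by component i = λ_i / Σ λ:
  PC1: 48/130 = 0.3692
  PC2: 46/130 = 0.3538
  PC3: 36/130 = 0.2769

Step 3 — cumulative fraction after k components = (λ_1 + ... + λ_k) / Σ λ:
  k = 1: 48/130 = 0.3692
  k = 2: (48 + 46)/130 = 94/130 = 0.7231
  k = 3: (48 + 46 + 36)/130 = 130/130 = 1

Summary (fraction, with percent):

explained: PC1 0.3692 (36.92%), PC2 0.3538 (35.38%), PC3 0.2769 (27.69%);  cumulative: 0.3692, 0.7231, 1


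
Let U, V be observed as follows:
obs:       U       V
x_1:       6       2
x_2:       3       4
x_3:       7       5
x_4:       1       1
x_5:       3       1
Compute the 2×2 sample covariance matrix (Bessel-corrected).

Step 1 — column means:
  mean(U) = (6 + 3 + 7 + 1 + 3) / 5 = 20/5 = 4
  mean(V) = (2 + 4 + 5 + 1 + 1) / 5 = 13/5 = 2.6

Step 2 — sample covariance S[i,j] = (1/(n-1)) · Σ_k (x_{k,i} - mean_i) · (x_{k,j} - mean_j), with n-1 = 4.
  S[U,U] = ((2)·(2) + (-1)·(-1) + (3)·(3) + (-3)·(-3) + (-1)·(-1)) / 4 = 24/4 = 6
  S[U,V] = ((2)·(-0.6) + (-1)·(1.4) + (3)·(2.4) + (-3)·(-1.6) + (-1)·(-1.6)) / 4 = 11/4 = 2.75
  S[V,V] = ((-0.6)·(-0.6) + (1.4)·(1.4) + (2.4)·(2.4) + (-1.6)·(-1.6) + (-1.6)·(-1.6)) / 4 = 13.2/4 = 3.3

S is symmetric (S[j,i] = S[i,j]). Assembling:

S = [[6, 2.75],
 [2.75, 3.3]]


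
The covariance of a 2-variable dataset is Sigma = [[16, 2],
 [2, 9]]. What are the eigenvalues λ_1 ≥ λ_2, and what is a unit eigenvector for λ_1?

Step 1 — characteristic polynomial of 2×2 Sigma:
  det(Sigma - λI) = λ² - trace · λ + det = 0.
  trace = 16 + 9 = 25, det = 16·9 - (2)² = 140.
Step 2 — discriminant:
  Δ = trace² - 4·det = 625 - 560 = 65.
Step 3 — eigenvalues:
  λ = (trace ± √Δ)/2 = (25 ± 8.0623)/2,
  λ_1 = 16.5311,  λ_2 = 8.4689.

Step 4 — unit eigenvector for λ_1: solve (Sigma - λ_1 I)v = 0. First row:
  (16 - 16.5311)·v_x + (2)·v_y = 0, i.e. (-0.5311)·v_x + (2)·v_y = 0,
  so v ∝ (b, λ_1 - a) = (2, 0.5311) = u.
  ||u|| = √((2)² + (0.5311)²) = √(4.2821) ≈ 2.0693,
  v_1 = u/||u|| ≈ (0.9665, 0.2567) (||v_1|| = 1).

λ_1 = 16.5311,  λ_2 = 8.4689;  v_1 ≈ (0.9665, 0.2567)


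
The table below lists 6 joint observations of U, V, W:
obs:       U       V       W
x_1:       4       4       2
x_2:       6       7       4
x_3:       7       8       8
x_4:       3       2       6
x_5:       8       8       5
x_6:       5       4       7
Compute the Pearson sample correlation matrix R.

Step 1 — column means:
  mean(U) = (4 + 6 + 7 + 3 + 8 + 5) / 6 = 33/6 = 5.5
  mean(V) = (4 + 7 + 8 + 2 + 8 + 4) / 6 = 33/6 = 5.5
  mean(W) = (2 + 4 + 8 + 6 + 5 + 7) / 6 = 32/6 = 5.3333

Step 2 — sample variances and covariances s[i,j] = (1/(n-1)) · Σ_k (x_{k,i} - mean_i) · (x_{k,j} - mean_j), with n-1 = 5:
  s[U,U] = ((-1.5)·(-1.5) + (0.5)·(0.5) + (1.5)·(1.5) + (-2.5)·(-2.5) + (2.5)·(2.5) + (-0.5)·(-0.5)) / 5 = 17.5/5 = 3.5
  s[U,V] = ((-1.5)·(-1.5) + (0.5)·(1.5) + (1.5)·(2.5) + (-2.5)·(-3.5) + (2.5)·(2.5) + (-0.5)·(-1.5)) / 5 = 22.5/5 = 4.5
  s[U,W] = ((-1.5)·(-3.3333) + (0.5)·(-1.3333) + (1.5)·(2.6667) + (-2.5)·(0.6667) + (2.5)·(-0.3333) + (-0.5)·(1.6667)) / 5 = 5/5 = 1
  s[V,V] = ((-1.5)·(-1.5) + (1.5)·(1.5) + (2.5)·(2.5) + (-3.5)·(-3.5) + (2.5)·(2.5) + (-1.5)·(-1.5)) / 5 = 31.5/5 = 6.3
  s[V,W] = ((-1.5)·(-3.3333) + (1.5)·(-1.3333) + (2.5)·(2.6667) + (-3.5)·(0.6667) + (2.5)·(-0.3333) + (-1.5)·(1.6667)) / 5 = 4/5 = 0.8
  s[W,W] = ((-3.3333)·(-3.3333) + (-1.3333)·(-1.3333) + (2.6667)·(2.6667) + (0.6667)·(0.6667) + (-0.3333)·(-0.3333) + (1.6667)·(1.6667)) / 5 = 23.3333/5 = 4.6667
  Sample standard deviations s_i = √(s[i,i]):
  s(U) = √(3.5) = 1.8708
  s(V) = √(6.3) = 2.51
  s(W) = √(4.6667) = 2.1602

Step 3 — r_{ij} = s_{ij} / (s_i · s_j):
  r[U,U] = 1 (diagonal).
  r[U,V] = 4.5 / (1.8708 · 2.51) = 4.5 / 4.6957 = 0.9583
  r[U,W] = 1 / (1.8708 · 2.1602) = 1 / 4.0415 = 0.2474
  r[V,V] = 1 (diagonal).
  r[V,W] = 0.8 / (2.51 · 2.1602) = 0.8 / 5.4222 = 0.1475
  r[W,W] = 1 (diagonal).

R is symmetric with unit diagonal. Assembling:

R = [[1, 0.9583, 0.2474],
 [0.9583, 1, 0.1475],
 [0.2474, 0.1475, 1]]


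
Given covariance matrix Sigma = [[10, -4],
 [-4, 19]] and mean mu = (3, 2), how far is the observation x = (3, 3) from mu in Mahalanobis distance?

Step 1 — centre the observation: (x - mu) = (0, 1).

Step 2 — invert Sigma. det(Sigma) = 10·19 - (-4)² = 174.
  Sigma^{-1} = (1/det) · [[d, -b], [-b, a]] = [[0.1092, 0.023],
 [0.023, 0.0575]].

Step 3 — form the quadratic (x - mu)^T · Sigma^{-1} · (x - mu):
  Sigma^{-1} · (x - mu) = (0.023, 0.0575).
  (x - mu)^T · [Sigma^{-1} · (x - mu)] = (0)·(0.023) + (1)·(0.0575) = 0.0575.

Step 4 — take square root: d = √(0.0575) ≈ 0.2397.

d(x, mu) = √(0.0575) ≈ 0.2397


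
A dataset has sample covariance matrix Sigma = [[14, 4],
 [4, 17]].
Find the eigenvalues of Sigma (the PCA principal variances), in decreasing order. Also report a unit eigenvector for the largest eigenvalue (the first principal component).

Step 1 — characteristic polynomial of 2×2 Sigma:
  det(Sigma - λI) = λ² - trace · λ + det = 0.
  trace = 14 + 17 = 31, det = 14·17 - (4)² = 222.
Step 2 — discriminant:
  Δ = trace² - 4·det = 961 - 888 = 73.
Step 3 — eigenvalues:
  λ = (trace ± √Δ)/2 = (31 ± 8.544)/2,
  λ_1 = 19.772,  λ_2 = 11.228.

Step 4 — unit eigenvector for λ_1: solve (Sigma - λ_1 I)v = 0. First row:
  (14 - 19.772)·v_x + (4)·v_y = 0, i.e. (-5.772)·v_x + (4)·v_y = 0,
  so v ∝ (b, λ_1 - a) = (4, 5.772) = u.
  ||u|| = √((4)² + (5.772)²) = √(49.316) ≈ 7.0225,
  v_1 = u/||u|| ≈ (0.5696, 0.8219) (||v_1|| = 1).

λ_1 = 19.772,  λ_2 = 11.228;  v_1 ≈ (0.5696, 0.8219)


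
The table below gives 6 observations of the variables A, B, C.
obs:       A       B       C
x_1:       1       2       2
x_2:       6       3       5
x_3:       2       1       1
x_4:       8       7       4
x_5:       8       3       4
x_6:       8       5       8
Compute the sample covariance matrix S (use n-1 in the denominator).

Step 1 — column means:
  mean(A) = (1 + 6 + 2 + 8 + 8 + 8) / 6 = 33/6 = 5.5
  mean(B) = (2 + 3 + 1 + 7 + 3 + 5) / 6 = 21/6 = 3.5
  mean(C) = (2 + 5 + 1 + 4 + 4 + 8) / 6 = 24/6 = 4

Step 2 — sample covariance S[i,j] = (1/(n-1)) · Σ_k (x_{k,i} - mean_i) · (x_{k,j} - mean_j), with n-1 = 5.
  S[A,A] = ((-4.5)·(-4.5) + (0.5)·(0.5) + (-3.5)·(-3.5) + (2.5)·(2.5) + (2.5)·(2.5) + (2.5)·(2.5)) / 5 = 51.5/5 = 10.3
  S[A,B] = ((-4.5)·(-1.5) + (0.5)·(-0.5) + (-3.5)·(-2.5) + (2.5)·(3.5) + (2.5)·(-0.5) + (2.5)·(1.5)) / 5 = 26.5/5 = 5.3
  S[A,C] = ((-4.5)·(-2) + (0.5)·(1) + (-3.5)·(-3) + (2.5)·(0) + (2.5)·(0) + (2.5)·(4)) / 5 = 30/5 = 6
  S[B,B] = ((-1.5)·(-1.5) + (-0.5)·(-0.5) + (-2.5)·(-2.5) + (3.5)·(3.5) + (-0.5)·(-0.5) + (1.5)·(1.5)) / 5 = 23.5/5 = 4.7
  S[B,C] = ((-1.5)·(-2) + (-0.5)·(1) + (-2.5)·(-3) + (3.5)·(0) + (-0.5)·(0) + (1.5)·(4)) / 5 = 16/5 = 3.2
  S[C,C] = ((-2)·(-2) + (1)·(1) + (-3)·(-3) + (0)·(0) + (0)·(0) + (4)·(4)) / 5 = 30/5 = 6

S is symmetric (S[j,i] = S[i,j]). Assembling:

S = [[10.3, 5.3, 6],
 [5.3, 4.7, 3.2],
 [6, 3.2, 6]]


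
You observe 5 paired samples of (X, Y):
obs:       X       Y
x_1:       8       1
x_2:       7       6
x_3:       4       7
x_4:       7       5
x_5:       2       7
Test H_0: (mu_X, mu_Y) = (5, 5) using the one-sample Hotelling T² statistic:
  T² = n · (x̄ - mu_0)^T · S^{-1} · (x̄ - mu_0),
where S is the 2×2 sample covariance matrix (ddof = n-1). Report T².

Step 1 — sample mean vector:
  mean(X) = (8 + 7 + 4 + 7 + 2) / 5 = 28/5 = 5.6
  mean(Y) = (1 + 6 + 7 + 5 + 7) / 5 = 26/5 = 5.2
  x̄ = (5.6, 5.2),  deviation x̄ - mu_0 = (5.6, 5.2) - (5, 5) = (0.6, 0.2).

Step 2 — sample covariance matrix, S[i,j] = (1/(n-1)) · Σ_k (x_{k,i} - mean_i) · (x_{k,j} - mean_j), divisor n-1 = 4:
  S[X,X] = ((2.4)·(2.4) + (1.4)·(1.4) + (-1.6)·(-1.6) + (1.4)·(1.4) + (-3.6)·(-3.6)) / 4 = 25.2/4 = 6.3
  S[X,Y] = ((2.4)·(-4.2) + (1.4)·(0.8) + (-1.6)·(1.8) + (1.4)·(-0.2) + (-3.6)·(1.8)) / 4 = -18.6/4 = -4.65
  S[Y,Y] = ((-4.2)·(-4.2) + (0.8)·(0.8) + (1.8)·(1.8) + (-0.2)·(-0.2) + (1.8)·(1.8)) / 4 = 24.8/4 = 6.2
  S = [[6.3, -4.65],
 [-4.65, 6.2]].

Step 3 — invert S. det(S) = 6.3·6.2 - (-4.65)² = 17.4375.
  S^{-1} = (1/det) · [[d, -b], [-b, a]] = [[0.3556, 0.2667],
 [0.2667, 0.3613]].

Step 4 — quadratic form (x̄ - mu_0)^T · S^{-1} · (x̄ - mu_0):
  S^{-1} · (x̄ - mu_0) = (0.2667, 0.2323),
  (x̄ - mu_0)^T · [...] = (0.6)·(0.2667) + (0.2)·(0.2323) = 0.2065.

Step 5 — scale by n: T² = 5 · 0.2065 = 1.0323.

T² ≈ 1.0323


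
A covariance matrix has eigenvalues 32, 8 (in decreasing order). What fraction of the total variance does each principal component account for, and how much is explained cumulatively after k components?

Step 1 — total variance = trace(Sigma) = Σ λ_i = 32 + 8 = 40.

Step 2 — fraction explained by component i = λ_i / Σ λ:
  PC1: 32/40 = 0.8
  PC2: 8/40 = 0.2

Step 3 — cumulative fraction after k components = (λ_1 + ... + λ_k) / Σ λ:
  k = 1: 32/40 = 0.8
  k = 2: (32 + 8)/40 = 40/40 = 1

Summary (fraction, with percent):

explained: PC1 0.8 (80%), PC2 0.2 (20%);  cumulative: 0.8, 1


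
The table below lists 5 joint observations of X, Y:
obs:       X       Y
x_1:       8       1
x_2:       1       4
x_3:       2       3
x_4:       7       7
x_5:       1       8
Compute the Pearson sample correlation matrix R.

Step 1 — column means:
  mean(X) = (8 + 1 + 2 + 7 + 1) / 5 = 19/5 = 3.8
  mean(Y) = (1 + 4 + 3 + 7 + 8) / 5 = 23/5 = 4.6

Step 2 — sample variances and covariances s[i,j] = (1/(n-1)) · Σ_k (x_{k,i} - mean_i) · (x_{k,j} - mean_j), with n-1 = 4:
  s[X,X] = ((4.2)·(4.2) + (-2.8)·(-2.8) + (-1.8)·(-1.8) + (3.2)·(3.2) + (-2.8)·(-2.8)) / 4 = 46.8/4 = 11.7
  s[X,Y] = ((4.2)·(-3.6) + (-2.8)·(-0.6) + (-1.8)·(-1.6) + (3.2)·(2.4) + (-2.8)·(3.4)) / 4 = -12.4/4 = -3.1
  s[Y,Y] = ((-3.6)·(-3.6) + (-0.6)·(-0.6) + (-1.6)·(-1.6) + (2.4)·(2.4) + (3.4)·(3.4)) / 4 = 33.2/4 = 8.3
  Sample standard deviations s_i = √(s[i,i]):
  s(X) = √(11.7) = 3.4205
  s(Y) = √(8.3) = 2.881

Step 3 — r_{ij} = s_{ij} / (s_i · s_j):
  r[X,X] = 1 (diagonal).
  r[X,Y] = -3.1 / (3.4205 · 2.881) = -3.1 / 9.8544 = -0.3146
  r[Y,Y] = 1 (diagonal).

R is symmetric with unit diagonal. Assembling:

R = [[1, -0.3146],
 [-0.3146, 1]]


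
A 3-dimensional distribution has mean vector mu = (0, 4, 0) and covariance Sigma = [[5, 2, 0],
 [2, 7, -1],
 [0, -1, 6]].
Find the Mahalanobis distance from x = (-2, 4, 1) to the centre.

Step 1 — centre the observation: (x - mu) = (-2, 0, 1).

Step 2 — invert Sigma (cofactor / det for 3×3, or solve directly):
  Sigma^{-1} = [[0.2265, -0.0663, -0.011],
 [-0.0663, 0.1657, 0.0276],
 [-0.011, 0.0276, 0.1713]].

Step 3 — form the quadratic (x - mu)^T · Sigma^{-1} · (x - mu):
  Sigma^{-1} · (x - mu) = (-0.4641, 0.1602, 0.1934).
  (x - mu)^T · [Sigma^{-1} · (x - mu)] = (-2)·(-0.4641) + (0)·(0.1602) + (1)·(0.1934) = 1.1215.

Step 4 — take square root: d = √(1.1215) ≈ 1.059.

d(x, mu) = √(1.1215) ≈ 1.059


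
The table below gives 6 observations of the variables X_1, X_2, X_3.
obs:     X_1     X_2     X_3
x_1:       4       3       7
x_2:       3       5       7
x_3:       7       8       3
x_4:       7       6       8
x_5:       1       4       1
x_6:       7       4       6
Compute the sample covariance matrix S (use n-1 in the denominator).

Step 1 — column means:
  mean(X_1) = (4 + 3 + 7 + 7 + 1 + 7) / 6 = 29/6 = 4.8333
  mean(X_2) = (3 + 5 + 8 + 6 + 4 + 4) / 6 = 30/6 = 5
  mean(X_3) = (7 + 7 + 3 + 8 + 1 + 6) / 6 = 32/6 = 5.3333

Step 2 — sample covariance S[i,j] = (1/(n-1)) · Σ_k (x_{k,i} - mean_i) · (x_{k,j} - mean_j), with n-1 = 5.
  S[X_1,X_1] = ((-0.8333)·(-0.8333) + (-1.8333)·(-1.8333) + (2.1667)·(2.1667) + (2.1667)·(2.1667) + (-3.8333)·(-3.8333) + (2.1667)·(2.1667)) / 5 = 32.8333/5 = 6.5667
  S[X_1,X_2] = ((-0.8333)·(-2) + (-1.8333)·(0) + (2.1667)·(3) + (2.1667)·(1) + (-3.8333)·(-1) + (2.1667)·(-1)) / 5 = 12/5 = 2.4
  S[X_1,X_3] = ((-0.8333)·(1.6667) + (-1.8333)·(1.6667) + (2.1667)·(-2.3333) + (2.1667)·(2.6667) + (-3.8333)·(-4.3333) + (2.1667)·(0.6667)) / 5 = 14.3333/5 = 2.8667
  S[X_2,X_2] = ((-2)·(-2) + (0)·(0) + (3)·(3) + (1)·(1) + (-1)·(-1) + (-1)·(-1)) / 5 = 16/5 = 3.2
  S[X_2,X_3] = ((-2)·(1.6667) + (0)·(1.6667) + (3)·(-2.3333) + (1)·(2.6667) + (-1)·(-4.3333) + (-1)·(0.6667)) / 5 = -4/5 = -0.8
  S[X_3,X_3] = ((1.6667)·(1.6667) + (1.6667)·(1.6667) + (-2.3333)·(-2.3333) + (2.6667)·(2.6667) + (-4.3333)·(-4.3333) + (0.6667)·(0.6667)) / 5 = 37.3333/5 = 7.4667

S is symmetric (S[j,i] = S[i,j]). Assembling:

S = [[6.5667, 2.4, 2.8667],
 [2.4, 3.2, -0.8],
 [2.8667, -0.8, 7.4667]]


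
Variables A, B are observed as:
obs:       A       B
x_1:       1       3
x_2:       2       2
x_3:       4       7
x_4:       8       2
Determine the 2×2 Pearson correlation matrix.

Step 1 — column means:
  mean(A) = (1 + 2 + 4 + 8) / 4 = 15/4 = 3.75
  mean(B) = (3 + 2 + 7 + 2) / 4 = 14/4 = 3.5

Step 2 — sample variances and covariances s[i,j] = (1/(n-1)) · Σ_k (x_{k,i} - mean_i) · (x_{k,j} - mean_j), with n-1 = 3:
  s[A,A] = ((-2.75)·(-2.75) + (-1.75)·(-1.75) + (0.25)·(0.25) + (4.25)·(4.25)) / 3 = 28.75/3 = 9.5833
  s[A,B] = ((-2.75)·(-0.5) + (-1.75)·(-1.5) + (0.25)·(3.5) + (4.25)·(-1.5)) / 3 = -1.5/3 = -0.5
  s[B,B] = ((-0.5)·(-0.5) + (-1.5)·(-1.5) + (3.5)·(3.5) + (-1.5)·(-1.5)) / 3 = 17/3 = 5.6667
  Sample standard deviations s_i = √(s[i,i]):
  s(A) = √(9.5833) = 3.0957
  s(B) = √(5.6667) = 2.3805

Step 3 — r_{ij} = s_{ij} / (s_i · s_j):
  r[A,A] = 1 (diagonal).
  r[A,B] = -0.5 / (3.0957 · 2.3805) = -0.5 / 7.3692 = -0.0678
  r[B,B] = 1 (diagonal).

R is symmetric with unit diagonal. Assembling:

R = [[1, -0.0678],
 [-0.0678, 1]]


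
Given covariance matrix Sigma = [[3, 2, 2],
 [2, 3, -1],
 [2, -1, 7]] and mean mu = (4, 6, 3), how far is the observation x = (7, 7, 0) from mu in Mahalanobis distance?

Step 1 — centre the observation: (x - mu) = (3, 1, -3).

Step 2 — invert Sigma (cofactor / det for 3×3, or solve directly):
  Sigma^{-1} = [[1.6667, -1.3333, -0.6667],
 [-1.3333, 1.4167, 0.5833],
 [-0.6667, 0.5833, 0.4167]].

Step 3 — form the quadratic (x - mu)^T · Sigma^{-1} · (x - mu):
  Sigma^{-1} · (x - mu) = (5.6667, -4.3333, -2.6667).
  (x - mu)^T · [Sigma^{-1} · (x - mu)] = (3)·(5.6667) + (1)·(-4.3333) + (-3)·(-2.6667) = 20.6667.

Step 4 — take square root: d = √(20.6667) ≈ 4.5461.

d(x, mu) = √(20.6667) ≈ 4.5461


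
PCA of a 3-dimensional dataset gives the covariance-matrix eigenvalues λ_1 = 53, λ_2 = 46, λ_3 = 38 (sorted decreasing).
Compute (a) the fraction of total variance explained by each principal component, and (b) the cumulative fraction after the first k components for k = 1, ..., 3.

Step 1 — total variance = trace(Sigma) = Σ λ_i = 53 + 46 + 38 = 137.

Step 2 — fraction explained by component i = λ_i / Σ λ:
  PC1: 53/137 = 0.3869
  PC2: 46/137 = 0.3358
  PC3: 38/137 = 0.2774

Step 3 — cumulative fraction after k components = (λ_1 + ... + λ_k) / Σ λ:
  k = 1: 53/137 = 0.3869
  k = 2: (53 + 46)/137 = 99/137 = 0.7226
  k = 3: (53 + 46 + 38)/137 = 137/137 = 1

Summary (fraction, with percent):

explained: PC1 0.3869 (38.69%), PC2 0.3358 (33.58%), PC3 0.2774 (27.74%);  cumulative: 0.3869, 0.7226, 1


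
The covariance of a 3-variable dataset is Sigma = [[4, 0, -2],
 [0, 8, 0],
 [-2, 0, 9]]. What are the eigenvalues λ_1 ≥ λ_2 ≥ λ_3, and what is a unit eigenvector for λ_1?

Step 1 — characteristic polynomial p(λ) = det(λI - Sigma) = λ³ - tr·λ² + c_1·λ - det, where tr = trace, c_1 = sum of the principal 2×2 minors, det = det(Sigma):
  tr = 4 + 8 + 9 = 21,
  c_1 = (4·8 - (0)²) + (4·9 - (-2)²) + (8·9 - (0)²) = 32 + 32 + 72 = 136,
  det = 4·(8·9 - (0)²) - (0)·((0)·9 - (0)·(-2)) + (-2)·((0)·(0) - 8·(-2)) = 4·(72) - (0)·(0) + (-2)·(16) = 256.
  So p(λ) = λ³ - 21λ² + 136λ - 256.
Step 2 — look for an integer root (rational root theorem: any rational root is an integer divisor of 256). Testing λ = 8:
  p(8) = 512 - 1344 + 1088 - 256 = 0  ✓
  Dividing out (λ - 8): p(λ) = (λ - 8)(λ² - 13λ + 32).
Step 3 — remaining eigenvalues from the quadratic λ² - 13λ + 32 = 0:
  Δ = 13² - 4·32 = 169 - 128 = 41,  λ = (13 ± √41)/2 = (13 ± 6.4031)/2 ≈ 9.7016 or 3.2984.
  Sorted: λ_1 = 9.7016,  λ_2 = 8,  λ_3 = 3.2984  (check: sum = 21 = tr ✓).

Step 4 — unit eigenvector for λ_1 ≈ 9.7016: v spans the null space of (Sigma - λ_1 I), whose rows are
  r_1 = (-5.7016, 0, -2),  r_2 = (0, -1.7016, 0),  r_3 = (-2, 0, -0.7016).
  v is orthogonal to every row, so take v ∝ r_1 × r_2 = ((0)·(0) - (-2)·(-1.7016), (-2)·(0) - (-5.7016)·(0), (-5.7016)·(-1.7016) - (0)·(0)) ≈ (-3.4031, 0, 9.7016).
  Rescale (multiply by -1 so the first nonzero entry is positive): u = (3.4031, 0, -9.7016).
  ||u|| = √((3.4031)² + (0)² + (-9.7016)²) = √(105.7016) ≈ 10.2811,  v_1 = u/||u|| ≈ (0.331, 0, -0.9436) (||v_1|| = 1).

λ_1 = 9.7016,  λ_2 = 8,  λ_3 = 3.2984;  v_1 ≈ (0.331, 0, -0.9436)


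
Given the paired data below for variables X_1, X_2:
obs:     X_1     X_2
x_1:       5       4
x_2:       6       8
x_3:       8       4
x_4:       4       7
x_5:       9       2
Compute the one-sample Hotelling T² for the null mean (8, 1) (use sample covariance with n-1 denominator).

Step 1 — sample mean vector:
  mean(X_1) = (5 + 6 + 8 + 4 + 9) / 5 = 32/5 = 6.4
  mean(X_2) = (4 + 8 + 4 + 7 + 2) / 5 = 25/5 = 5
  x̄ = (6.4, 5),  deviation x̄ - mu_0 = (6.4, 5) - (8, 1) = (-1.6, 4).

Step 2 — sample covariance matrix, S[i,j] = (1/(n-1)) · Σ_k (x_{k,i} - mean_i) · (x_{k,j} - mean_j), divisor n-1 = 4:
  S[X_1,X_1] = ((-1.4)·(-1.4) + (-0.4)·(-0.4) + (1.6)·(1.6) + (-2.4)·(-2.4) + (2.6)·(2.6)) / 4 = 17.2/4 = 4.3
  S[X_1,X_2] = ((-1.4)·(-1) + (-0.4)·(3) + (1.6)·(-1) + (-2.4)·(2) + (2.6)·(-3)) / 4 = -14/4 = -3.5
  S[X_2,X_2] = ((-1)·(-1) + (3)·(3) + (-1)·(-1) + (2)·(2) + (-3)·(-3)) / 4 = 24/4 = 6
  S = [[4.3, -3.5],
 [-3.5, 6]].

Step 3 — invert S. det(S) = 4.3·6 - (-3.5)² = 13.55.
  S^{-1} = (1/det) · [[d, -b], [-b, a]] = [[0.4428, 0.2583],
 [0.2583, 0.3173]].

Step 4 — quadratic form (x̄ - mu_0)^T · S^{-1} · (x̄ - mu_0):
  S^{-1} · (x̄ - mu_0) = (0.3247, 0.8561),
  (x̄ - mu_0)^T · [...] = (-1.6)·(0.3247) + (4)·(0.8561) = 2.9048.

Step 5 — scale by n: T² = 5 · 2.9048 = 14.524.

T² ≈ 14.524


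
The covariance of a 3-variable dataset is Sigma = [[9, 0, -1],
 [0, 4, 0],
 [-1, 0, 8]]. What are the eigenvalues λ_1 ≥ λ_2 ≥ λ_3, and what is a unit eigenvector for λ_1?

Step 1 — characteristic polynomial p(λ) = det(λI - Sigma) = λ³ - tr·λ² + c_1·λ - det, where tr = trace, c_1 = sum of the principal 2×2 minors, det = det(Sigma):
  tr = 9 + 4 + 8 = 21,
  c_1 = (9·4 - (0)²) + (9·8 - (-1)²) + (4·8 - (0)²) = 36 + 71 + 32 = 139,
  det = 9·(4·8 - (0)²) - (0)·((0)·8 - (0)·(-1)) + (-1)·((0)·(0) - 4·(-1)) = 9·(32) - (0)·(0) + (-1)·(4) = 284.
  So p(λ) = λ³ - 21λ² + 139λ - 284.
Step 2 — look for an integer root (rational root theorem: any rational root is an integer divisor of 284). Testing λ = 4:
  p(4) = 64 - 336 + 556 - 284 = 0  ✓
  Dividing out (λ - 4): p(λ) = (λ - 4)(λ² - 17λ + 71).
Step 3 — remaining eigenvalues from the quadratic λ² - 17λ + 71 = 0:
  Δ = 17² - 4·71 = 289 - 284 = 5,  λ = (17 ± √5)/2 = (17 ± 2.2361)/2 ≈ 9.618 or 7.382.
  Sorted: λ_1 = 9.618,  λ_2 = 7.382,  λ_3 = 4  (check: sum = 21 = tr ✓).

Step 4 — unit eigenvector for λ_1 ≈ 9.618: v spans the null space of (Sigma - λ_1 I), whose rows are
  r_1 = (-0.618, 0, -1),  r_2 = (0, -5.618, 0),  r_3 = (-1, 0, -1.618).
  v is orthogonal to every row, so take v ∝ r_1 × r_2 = ((0)·(0) - (-1)·(-5.618), (-1)·(0) - (-0.618)·(0), (-0.618)·(-5.618) - (0)·(0)) ≈ (-5.618, 0, 3.4721).
  Rescale (multiply by -1 so the first nonzero entry is positive): u = (5.618, 0, -3.4721).
  ||u|| = √((5.618)² + (0)² + (-3.4721)²) = √(43.618) ≈ 6.6044,  v_1 = u/||u|| ≈ (0.8507, 0, -0.5257) (||v_1|| = 1).

λ_1 = 9.618,  λ_2 = 7.382,  λ_3 = 4;  v_1 ≈ (0.8507, 0, -0.5257)


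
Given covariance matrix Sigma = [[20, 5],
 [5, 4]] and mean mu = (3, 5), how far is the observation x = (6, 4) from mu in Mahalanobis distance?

Step 1 — centre the observation: (x - mu) = (3, -1).

Step 2 — invert Sigma. det(Sigma) = 20·4 - (5)² = 55.
  Sigma^{-1} = (1/det) · [[d, -b], [-b, a]] = [[0.0727, -0.0909],
 [-0.0909, 0.3636]].

Step 3 — form the quadratic (x - mu)^T · Sigma^{-1} · (x - mu):
  Sigma^{-1} · (x - mu) = (0.3091, -0.6364).
  (x - mu)^T · [Sigma^{-1} · (x - mu)] = (3)·(0.3091) + (-1)·(-0.6364) = 1.5636.

Step 4 — take square root: d = √(1.5636) ≈ 1.2505.

d(x, mu) = √(1.5636) ≈ 1.2505


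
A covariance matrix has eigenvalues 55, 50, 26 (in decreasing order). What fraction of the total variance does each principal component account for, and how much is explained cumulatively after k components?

Step 1 — total variance = trace(Sigma) = Σ λ_i = 55 + 50 + 26 = 131.

Step 2 — fraction explained by component i = λ_i / Σ λ:
  PC1: 55/131 = 0.4198
  PC2: 50/131 = 0.3817
  PC3: 26/131 = 0.1985

Step 3 — cumulative fraction after k components = (λ_1 + ... + λ_k) / Σ λ:
  k = 1: 55/131 = 0.4198
  k = 2: (55 + 50)/131 = 105/131 = 0.8015
  k = 3: (55 + 50 + 26)/131 = 131/131 = 1

Summary (fraction, with percent):

explained: PC1 0.4198 (41.98%), PC2 0.3817 (38.17%), PC3 0.1985 (19.85%);  cumulative: 0.4198, 0.8015, 1


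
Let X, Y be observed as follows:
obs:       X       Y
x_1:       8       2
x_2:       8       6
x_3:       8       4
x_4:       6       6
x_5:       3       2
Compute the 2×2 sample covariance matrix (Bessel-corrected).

Step 1 — column means:
  mean(X) = (8 + 8 + 8 + 6 + 3) / 5 = 33/5 = 6.6
  mean(Y) = (2 + 6 + 4 + 6 + 2) / 5 = 20/5 = 4

Step 2 — sample covariance S[i,j] = (1/(n-1)) · Σ_k (x_{k,i} - mean_i) · (x_{k,j} - mean_j), with n-1 = 4.
  S[X,X] = ((1.4)·(1.4) + (1.4)·(1.4) + (1.4)·(1.4) + (-0.6)·(-0.6) + (-3.6)·(-3.6)) / 4 = 19.2/4 = 4.8
  S[X,Y] = ((1.4)·(-2) + (1.4)·(2) + (1.4)·(0) + (-0.6)·(2) + (-3.6)·(-2)) / 4 = 6/4 = 1.5
  S[Y,Y] = ((-2)·(-2) + (2)·(2) + (0)·(0) + (2)·(2) + (-2)·(-2)) / 4 = 16/4 = 4

S is symmetric (S[j,i] = S[i,j]). Assembling:

S = [[4.8, 1.5],
 [1.5, 4]]


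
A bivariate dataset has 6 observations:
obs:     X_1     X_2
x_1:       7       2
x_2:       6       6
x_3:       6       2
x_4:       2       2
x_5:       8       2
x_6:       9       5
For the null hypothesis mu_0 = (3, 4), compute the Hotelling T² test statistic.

Step 1 — sample mean vector:
  mean(X_1) = (7 + 6 + 6 + 2 + 8 + 9) / 6 = 38/6 = 6.3333
  mean(X_2) = (2 + 6 + 2 + 2 + 2 + 5) / 6 = 19/6 = 3.1667
  x̄ = (6.3333, 3.1667),  deviation x̄ - mu_0 = (6.3333, 3.1667) - (3, 4) = (3.3333, -0.8333).

Step 2 — sample covariance matrix, S[i,j] = (1/(n-1)) · Σ_k (x_{k,i} - mean_i) · (x_{k,j} - mean_j), divisor n-1 = 5:
  S[X_1,X_1] = ((0.6667)·(0.6667) + (-0.3333)·(-0.3333) + (-0.3333)·(-0.3333) + (-4.3333)·(-4.3333) + (1.6667)·(1.6667) + (2.6667)·(2.6667)) / 5 = 29.3333/5 = 5.8667
  S[X_1,X_2] = ((0.6667)·(-1.1667) + (-0.3333)·(2.8333) + (-0.3333)·(-1.1667) + (-4.3333)·(-1.1667) + (1.6667)·(-1.1667) + (2.6667)·(1.8333)) / 5 = 6.6667/5 = 1.3333
  S[X_2,X_2] = ((-1.1667)·(-1.1667) + (2.8333)·(2.8333) + (-1.1667)·(-1.1667) + (-1.1667)·(-1.1667) + (-1.1667)·(-1.1667) + (1.8333)·(1.8333)) / 5 = 16.8333/5 = 3.3667
  S = [[5.8667, 1.3333],
 [1.3333, 3.3667]].

Step 3 — invert S. det(S) = 5.8667·3.3667 - (1.3333)² = 17.9733.
  S^{-1} = (1/det) · [[d, -b], [-b, a]] = [[0.1873, -0.0742],
 [-0.0742, 0.3264]].

Step 4 — quadratic form (x̄ - mu_0)^T · S^{-1} · (x̄ - mu_0):
  S^{-1} · (x̄ - mu_0) = (0.6862, -0.5193),
  (x̄ - mu_0)^T · [...] = (3.3333)·(0.6862) + (-0.8333)·(-0.5193) = 2.7201.

Step 5 — scale by n: T² = 6 · 2.7201 = 16.3205.

T² ≈ 16.3205
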